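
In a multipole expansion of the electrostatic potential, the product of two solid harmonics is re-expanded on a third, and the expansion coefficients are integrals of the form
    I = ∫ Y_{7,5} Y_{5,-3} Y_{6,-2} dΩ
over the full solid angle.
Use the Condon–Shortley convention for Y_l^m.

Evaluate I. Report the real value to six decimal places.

0.010531

m-sum 0 ✓  L=18 even ✓  2≤6≤12 ✓
Π(2lᵢ+1) = 15×11×13 = 2145
triangle coeff Δ(7,5,6) = 1/174594420
Σ_t [1,5]: t=1:−1/4147200 t=2:+1/207360 t=3:−1/82944 t=4:+1/207360 t=5:−1/4147200 = -1/345600
(3j)²=420/46189 [(7 5 6; 0 0 0)], sign=-1
Σ_t [0,2]: t=0:+1/4147200 t=1:−1/3628800 t=2:+1/46448640 = -1/77414400
(3j)²=3/41990 [(7 5 6; 5 -3 -2)], sign=-1
⇒ 4πI² = 1890/1356277
I = (+1)√(1890/1356277/(4π)) = 0.01053057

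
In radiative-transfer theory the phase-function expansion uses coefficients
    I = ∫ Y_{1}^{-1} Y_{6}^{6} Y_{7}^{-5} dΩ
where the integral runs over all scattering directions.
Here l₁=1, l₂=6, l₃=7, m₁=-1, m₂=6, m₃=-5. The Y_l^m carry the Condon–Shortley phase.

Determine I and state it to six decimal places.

-0.034990

Checks pass: Σm=0; 14 even; l₃=7∈[5,7].
(2·1+1)(2·6+1)(2·7+1) = 585
Δ: 0! 2! 12! / 15! → 1/1365
sum: t=0:+1/518400 = 1/518400
3j²(1 6 7; 0 0 0) = Δ·Π!·Σ² = 7/195  (sign -1)
sum: t=0:+1/958003200 = 1/958003200
3j²(1 6 7; -1 6 -5) = Δ·Π!·Σ² = 1/1365  (sign +1)
combine: 4πI² = 585·7/195·1/1365 = 1/65
take √, sign -1: I = -0.03498955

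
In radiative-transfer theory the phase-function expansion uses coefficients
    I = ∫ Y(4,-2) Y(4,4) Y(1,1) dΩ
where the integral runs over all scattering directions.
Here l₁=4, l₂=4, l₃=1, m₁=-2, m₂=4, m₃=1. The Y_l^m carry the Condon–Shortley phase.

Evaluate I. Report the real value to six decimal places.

0.000000

m-sum = -2 + 4 + 1 = 3 ≠ 0 ⇒ I = 0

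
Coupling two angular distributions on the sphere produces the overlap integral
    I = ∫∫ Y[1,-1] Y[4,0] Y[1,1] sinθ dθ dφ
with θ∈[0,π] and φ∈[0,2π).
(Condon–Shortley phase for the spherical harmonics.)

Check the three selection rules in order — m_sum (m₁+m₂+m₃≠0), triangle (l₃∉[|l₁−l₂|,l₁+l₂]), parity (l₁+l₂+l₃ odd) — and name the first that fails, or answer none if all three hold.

triangle

m₁+m₂+m₃ = -1 + 0 + 1 = 0  ✓
triangle: |1−4|=3 ≤ l₃=1 ≤ 1+4=5  ✗
parity: l₁+l₂+l₃ = 6 is even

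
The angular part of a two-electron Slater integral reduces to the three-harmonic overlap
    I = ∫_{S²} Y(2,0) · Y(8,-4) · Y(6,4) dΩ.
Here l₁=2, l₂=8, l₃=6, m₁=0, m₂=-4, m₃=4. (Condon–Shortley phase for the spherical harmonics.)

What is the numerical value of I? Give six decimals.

Rules hold: Σm=0, L=16 even, 6≤6≤10.
N = 5·17·13 = 1105
Δ = 4!·0!·12!/17! = 1/30940
Racah Σ t=2..2: t=2:+1/2073600 = 1/2073600
⇒ 3j(2 8 6; 0 0 0)² = 28/1105, sgn +1
Racah Σ t=2..2: t=2:+1/29030400 = 1/29030400
⇒ 3j(2 8 6; 0 -4 4)² = 99/7735, sgn +1
4πI² = N·(3j₀)²·(3jₘ)² = 396/1105
I = +1·√(0.358371/4π) = 0.16887351

0.168874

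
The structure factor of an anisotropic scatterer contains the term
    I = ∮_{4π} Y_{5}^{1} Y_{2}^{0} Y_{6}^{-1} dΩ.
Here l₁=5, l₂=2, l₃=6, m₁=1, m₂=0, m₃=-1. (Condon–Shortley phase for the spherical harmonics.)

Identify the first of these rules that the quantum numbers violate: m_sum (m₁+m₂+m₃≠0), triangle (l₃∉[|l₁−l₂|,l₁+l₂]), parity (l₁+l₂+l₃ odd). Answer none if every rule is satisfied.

azimuthal sum: 1 + 0 − 1 = 0  ✓
3 ≤ 6 ≤ 7 (triangle on l)  ✓
L = 5 + 2 + 6 = 13 (odd)  ✗

parity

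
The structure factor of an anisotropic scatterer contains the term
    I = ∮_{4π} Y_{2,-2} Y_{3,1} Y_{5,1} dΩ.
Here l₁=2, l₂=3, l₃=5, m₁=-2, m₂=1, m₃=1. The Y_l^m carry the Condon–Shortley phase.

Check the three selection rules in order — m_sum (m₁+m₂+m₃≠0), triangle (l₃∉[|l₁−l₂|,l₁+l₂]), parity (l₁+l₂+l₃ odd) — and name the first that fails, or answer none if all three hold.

none

Σmᵢ = 0  ✓
l₃∈[|l₁−l₂|,l₁+l₂]=[1,5], have l₃=5  ✓
Σlᵢ = 10 ⇒ even  ✓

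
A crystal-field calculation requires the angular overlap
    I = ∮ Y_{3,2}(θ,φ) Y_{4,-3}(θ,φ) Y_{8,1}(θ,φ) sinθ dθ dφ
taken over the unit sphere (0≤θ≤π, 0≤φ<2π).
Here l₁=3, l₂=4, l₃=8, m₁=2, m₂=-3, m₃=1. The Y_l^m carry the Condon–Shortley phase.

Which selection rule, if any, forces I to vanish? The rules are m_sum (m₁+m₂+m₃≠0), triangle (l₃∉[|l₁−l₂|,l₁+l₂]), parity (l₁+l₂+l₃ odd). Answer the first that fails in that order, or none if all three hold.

azimuthal sum: 2 − 3 + 1 = 0  ✓
1 ≤ 8 ≤ 7 (triangle on l)  ✗
L = 3 + 4 + 8 = 15 (odd)

triangle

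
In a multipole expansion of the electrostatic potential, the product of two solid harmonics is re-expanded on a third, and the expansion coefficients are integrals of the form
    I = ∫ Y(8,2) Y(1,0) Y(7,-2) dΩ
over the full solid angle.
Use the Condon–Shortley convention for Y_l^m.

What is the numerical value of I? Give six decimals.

m-sum 0 ✓  L=16 even ✓  7≤7≤9 ✓
Π(2lᵢ+1) = 17×3×15 = 765
triangle coeff Δ(8,1,7) = 1/2040
Σ_t [1,1]: t=1:−1/25401600 = -1/25401600
(3j)²=8/255 [(8 1 7; 0 0 0)], sign=+1
Σ_t [1,1]: t=1:−1/43545600 = -1/43545600
(3j)²=1/34 [(8 1 7; 2 0 -2)], sign=+1
⇒ 4πI² = 12/17
I = (+1)√(12/17/(4π)) = 0.23700703

0.237007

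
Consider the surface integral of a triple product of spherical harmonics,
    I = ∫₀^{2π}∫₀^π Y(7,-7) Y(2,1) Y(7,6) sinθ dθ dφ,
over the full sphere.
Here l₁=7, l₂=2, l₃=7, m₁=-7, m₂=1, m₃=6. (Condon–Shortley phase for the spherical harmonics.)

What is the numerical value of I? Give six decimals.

-0.170036

Rules hold: Σm=0, L=16 even, 5≤7≤9.
N = 15·5·15 = 1125
Δ = 2!·12!·2!/17! = 1/185640
Racah Σ t=0..2: t=0:+1/2419200 t=1:−1/518400 t=2:+1/2419200 = -1/907200
⇒ 3j(7 2 7; 0 0 0)² = 56/3315, sgn +1
Racah Σ t=2..2: t=2:+1/958003200 = 1/958003200
⇒ 3j(7 2 7; -7 1 6)² = 13/680, sgn -1
4πI² = N·(3j₀)²·(3jₘ)² = 105/289
I = -1·√(0.363322/4π) = -0.17003597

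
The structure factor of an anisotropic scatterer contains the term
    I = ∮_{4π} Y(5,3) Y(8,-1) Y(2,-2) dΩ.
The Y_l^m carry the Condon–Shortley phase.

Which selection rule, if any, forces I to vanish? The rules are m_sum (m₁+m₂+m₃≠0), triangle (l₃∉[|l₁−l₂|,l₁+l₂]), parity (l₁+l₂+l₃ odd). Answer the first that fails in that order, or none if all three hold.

azimuthal sum: 3 − 1 − 2 = 0  ✓
3 ≤ 2 ≤ 13 (triangle on l)  ✗
L = 5 + 8 + 2 = 15 (odd)

triangle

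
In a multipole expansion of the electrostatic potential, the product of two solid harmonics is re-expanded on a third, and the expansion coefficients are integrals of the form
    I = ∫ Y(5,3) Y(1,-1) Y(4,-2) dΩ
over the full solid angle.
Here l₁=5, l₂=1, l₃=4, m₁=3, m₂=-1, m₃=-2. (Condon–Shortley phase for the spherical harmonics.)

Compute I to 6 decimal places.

m-sum 0 ✓  L=10 even ✓  4≤4≤6 ✓
Π(2lᵢ+1) = 11×3×9 = 297
triangle coeff Δ(5,1,4) = 1/495
Σ_t [1,1]: t=1:−1/576 = -1/576
(3j)²=5/99 [(5 1 4; 0 0 0)], sign=-1
Σ_t [0,0]: t=0:+1/2880 = 1/2880
(3j)²=28/495 [(5 1 4; 3 -1 -2)], sign=+1
⇒ 4πI² = 28/33
I = (-1)√(28/33/(4π)) = -0.25984664

-0.259847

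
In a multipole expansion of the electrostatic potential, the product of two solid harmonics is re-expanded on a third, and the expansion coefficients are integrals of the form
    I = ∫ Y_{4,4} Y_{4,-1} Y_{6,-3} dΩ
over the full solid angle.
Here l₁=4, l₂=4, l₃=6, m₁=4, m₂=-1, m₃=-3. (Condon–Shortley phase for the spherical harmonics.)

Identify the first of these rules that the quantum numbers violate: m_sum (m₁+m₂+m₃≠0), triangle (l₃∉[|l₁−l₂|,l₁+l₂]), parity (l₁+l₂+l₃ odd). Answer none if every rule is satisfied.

Σmᵢ = 0  ✓
l₃∈[|l₁−l₂|,l₁+l₂]=[0,8], have l₃=6  ✓
Σlᵢ = 14 ⇒ even  ✓

none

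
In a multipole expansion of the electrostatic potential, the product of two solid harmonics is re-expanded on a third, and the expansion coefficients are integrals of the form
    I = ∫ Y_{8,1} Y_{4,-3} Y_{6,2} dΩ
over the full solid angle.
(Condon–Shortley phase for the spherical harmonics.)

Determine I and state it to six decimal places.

0.158791

Rules hold: Σm=0, L=18 even, 4≤6≤12.
N = 17·9·13 = 1989
Δ = 6!·10!·2!/19! = 1/23279256
Racah Σ t=2..4: t=2:+1/1658880 t=3:−1/518400 t=4:+1/1658880 = -1/1382400
⇒ 3j(8 4 6; 0 0 0)² = 504/46189, sgn -1
Racah Σ t=0..1: t=0:+1/21772800 t=1:−1/4147200 = -17/87091200
⇒ 3j(8 4 6; 1 -3 2)² = 119/8151, sgn -1
4πI² = N·(3j₀)²·(3jₘ)² = 179928/567853
I = +1·√(0.316857/4π) = 0.15879122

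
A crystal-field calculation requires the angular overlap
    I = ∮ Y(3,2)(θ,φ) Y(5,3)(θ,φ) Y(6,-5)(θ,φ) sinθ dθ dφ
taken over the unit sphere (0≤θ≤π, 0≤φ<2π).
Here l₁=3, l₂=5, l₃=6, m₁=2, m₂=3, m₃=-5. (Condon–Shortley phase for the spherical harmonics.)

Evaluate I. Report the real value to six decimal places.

-0.169016

Checks pass: Σm=0; 14 even; l₃=6∈[2,8].
(2·3+1)(2·5+1)(2·6+1) = 1001
Δ: 2! 4! 8! / 15! → 1/675675
sum: t=0:+1/8640 t=1:−1/2304 t=2:+1/8640 = -7/34560
3j²(3 5 6; 0 0 0) = Δ·Π!·Σ² = 7/429  (sign -1)
sum: t=0:+1/483840 t=1:−1/120960 = -1/161280
3j²(3 5 6; 2 3 -5) = Δ·Π!·Σ² = 2/91  (sign +1)
combine: 4πI² = 1001·7/429·2/91 = 14/39
take √, sign -1: I = -0.16901560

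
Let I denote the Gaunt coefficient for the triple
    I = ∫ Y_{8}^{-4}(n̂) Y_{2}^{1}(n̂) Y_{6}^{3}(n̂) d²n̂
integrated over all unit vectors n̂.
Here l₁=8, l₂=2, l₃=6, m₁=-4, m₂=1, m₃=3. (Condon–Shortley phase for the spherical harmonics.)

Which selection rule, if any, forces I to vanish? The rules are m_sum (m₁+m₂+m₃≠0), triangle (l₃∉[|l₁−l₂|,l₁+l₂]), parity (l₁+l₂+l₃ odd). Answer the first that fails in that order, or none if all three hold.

Σmᵢ = 0  ✓
l₃∈[|l₁−l₂|,l₁+l₂]=[6,10], have l₃=6  ✓
Σlᵢ = 16 ⇒ even  ✓

none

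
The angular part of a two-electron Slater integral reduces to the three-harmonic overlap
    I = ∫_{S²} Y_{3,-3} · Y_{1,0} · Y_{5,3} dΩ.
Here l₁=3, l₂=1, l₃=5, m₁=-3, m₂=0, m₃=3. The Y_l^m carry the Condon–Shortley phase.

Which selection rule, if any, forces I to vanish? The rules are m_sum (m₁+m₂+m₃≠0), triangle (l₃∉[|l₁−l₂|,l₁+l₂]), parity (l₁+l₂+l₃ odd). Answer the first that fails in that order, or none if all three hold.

triangle

Σmᵢ = 0  ✓
l₃∈[|l₁−l₂|,l₁+l₂]=[2,4], have l₃=5  ✗
Σlᵢ = 9 ⇒ odd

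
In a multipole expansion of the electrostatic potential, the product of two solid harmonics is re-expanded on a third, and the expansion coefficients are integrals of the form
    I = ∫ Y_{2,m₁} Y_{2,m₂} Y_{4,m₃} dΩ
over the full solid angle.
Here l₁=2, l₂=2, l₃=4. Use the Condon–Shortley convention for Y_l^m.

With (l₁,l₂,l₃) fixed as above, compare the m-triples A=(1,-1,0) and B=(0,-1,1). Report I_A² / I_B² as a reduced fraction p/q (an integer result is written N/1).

8/15

Same 2,2,4: normalisation and zero-m 3j drop out of the ratio.
A: Δ: 0! 4! 4! / 9! → 1/630; sum: t=0:+1/36 = 1/36; 3j²(2 2 4; 1 -1 0) = Δ·Π!·Σ² = 8/315  (sign +1)
B: Δ: 0! 4! 4! / 9! → 1/630; sum: t=0:+1/24 = 1/24; 3j²(2 2 4; 0 -1 1) = Δ·Π!·Σ² = 1/21  (sign -1)
I_A²/I_B² = (8/315)/(1/21) = 8/15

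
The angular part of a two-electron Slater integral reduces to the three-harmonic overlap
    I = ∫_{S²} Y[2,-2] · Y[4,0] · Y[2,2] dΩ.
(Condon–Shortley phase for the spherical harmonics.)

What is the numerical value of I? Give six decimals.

Checks pass: Σm=0; 8 even; l₃=2∈[2,6].
(2·2+1)(2·4+1)(2·2+1) = 225
Δ: 4! 0! 4! / 9! → 1/630
sum: t=2:+1/16 = 1/16
3j²(2 4 2; 0 0 0) = Δ·Π!·Σ² = 2/35  (sign +1)
sum: t=4:+1/576 = 1/576
3j²(2 4 2; -2 0 2) = Δ·Π!·Σ² = 1/630  (sign +1)
combine: 4πI² = 225·2/35·1/630 = 1/49
take √, sign +1: I = 0.04029926

0.040299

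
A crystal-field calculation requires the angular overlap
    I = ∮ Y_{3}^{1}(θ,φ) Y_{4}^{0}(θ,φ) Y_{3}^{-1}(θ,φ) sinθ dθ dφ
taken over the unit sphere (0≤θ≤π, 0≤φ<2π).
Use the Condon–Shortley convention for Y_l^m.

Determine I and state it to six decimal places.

m-sum 0 ✓  L=10 even ✓  1≤3≤7 ✓
Π(2lᵢ+1) = 7×9×7 = 441
triangle coeff Δ(3,4,3) = 1/34650
Σ_t [1,3]: t=1:−1/72 t=2:+1/16 t=3:−1/72 = 5/144
(3j)²=2/77 [(3 4 3; 0 0 0)], sign=-1
Σ_t [0,2]: t=0:+1/1152 t=1:−1/36 t=2:+1/32 = 5/1152
(3j)²=1/1386 [(3 4 3; 1 0 -1)], sign=+1
⇒ 4πI² = 1/121
I = (-1)√(1/121/(4π)) = -0.02564498

-0.025645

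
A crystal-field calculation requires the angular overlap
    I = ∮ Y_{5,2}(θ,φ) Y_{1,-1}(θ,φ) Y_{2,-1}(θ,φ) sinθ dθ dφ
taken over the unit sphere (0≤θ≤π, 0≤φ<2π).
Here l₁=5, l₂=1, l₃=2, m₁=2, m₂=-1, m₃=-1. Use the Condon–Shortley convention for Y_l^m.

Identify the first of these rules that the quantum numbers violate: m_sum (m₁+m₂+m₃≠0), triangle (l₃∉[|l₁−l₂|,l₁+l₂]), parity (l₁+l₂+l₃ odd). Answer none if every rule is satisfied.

m₁+m₂+m₃ = 2 − 1 − 1 = 0  ✓
triangle: |5−1|=4 ≤ l₃=2 ≤ 5+1=6  ✗
parity: l₁+l₂+l₃ = 8 is even

triangle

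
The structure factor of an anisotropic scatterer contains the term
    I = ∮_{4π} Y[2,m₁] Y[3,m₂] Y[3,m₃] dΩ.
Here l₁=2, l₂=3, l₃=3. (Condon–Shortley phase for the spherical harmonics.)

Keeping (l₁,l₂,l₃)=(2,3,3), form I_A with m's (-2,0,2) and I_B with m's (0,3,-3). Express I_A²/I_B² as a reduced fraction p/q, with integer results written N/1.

4/5

Shared (l₁,l₂,l₃)=(2,3,3): N and (l;000)² cancel in I_A²/I_B².
A: Δ = 2!·2!·4!/9! = 1/3780; Racah Σ t=2..2: t=2:+1/24 = 1/24; ⇒ 3j(2 3 3; -2 0 2)² = 1/21, sgn -1
B: Δ = 2!·2!·4!/9! = 1/3780; Racah Σ t=2..2: t=2:+1/96 = 1/96; ⇒ 3j(2 3 3; 0 3 -3)² = 5/84, sgn +1
I_A²/I_B² = (1/21)/(5/84) = 4/5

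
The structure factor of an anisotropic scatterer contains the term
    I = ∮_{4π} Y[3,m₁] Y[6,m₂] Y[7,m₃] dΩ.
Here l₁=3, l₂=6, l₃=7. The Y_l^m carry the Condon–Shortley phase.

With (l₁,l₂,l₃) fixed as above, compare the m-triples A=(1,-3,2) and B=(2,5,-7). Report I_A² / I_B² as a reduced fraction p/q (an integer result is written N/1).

4107/11011

Shared (l₁,l₂,l₃)=(3,6,7): N and (l;000)² cancel in I_A²/I_B².
A: Δ = 2!·4!·10!/17! = 1/2042040; Racah Σ t=0..2: t=0:+1/241920 t=1:−1/483840 t=2:+1/17418240 = 37/17418240; ⇒ 3j(3 6 7; 1 -3 2)² = 1369/136136, sgn -1
B: Δ = 2!·4!·10!/17! = 1/2042040; Racah Σ t=1..1: t=1:−1/87091200 = -1/87091200; ⇒ 3j(3 6 7; 2 5 -7)² = 11/408, sgn -1
I_A²/I_B² = (1369/136136)/(11/408) = 4107/11011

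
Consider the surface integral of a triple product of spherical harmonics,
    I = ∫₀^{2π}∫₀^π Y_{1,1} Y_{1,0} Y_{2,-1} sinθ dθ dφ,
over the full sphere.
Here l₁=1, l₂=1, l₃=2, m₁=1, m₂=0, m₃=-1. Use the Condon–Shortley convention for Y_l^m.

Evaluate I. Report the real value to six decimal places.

-0.218510

m-sum 0 ✓  L=4 even ✓  0≤2≤2 ✓
Π(2lᵢ+1) = 3×3×5 = 45
triangle coeff Δ(1,1,2) = 1/30
Σ_t [0,0]: t=0:+1/1 = 1/1
(3j)²=2/15 [(1 1 2; 0 0 0)], sign=+1
Σ_t [0,0]: t=0:+1/2 = 1/2
(3j)²=1/10 [(1 1 2; 1 0 -1)], sign=-1
⇒ 4πI² = 3/5
I = (-1)√(3/5/(4π)) = -0.21850969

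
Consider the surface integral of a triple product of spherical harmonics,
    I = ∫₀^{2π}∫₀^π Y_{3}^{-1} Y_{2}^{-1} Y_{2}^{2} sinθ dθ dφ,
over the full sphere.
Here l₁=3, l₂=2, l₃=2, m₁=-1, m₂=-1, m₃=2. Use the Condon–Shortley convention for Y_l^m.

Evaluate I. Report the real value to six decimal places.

0.000000

l₁+l₂+l₃=7 is odd: 3j(l;000)=0 ⇒ I=0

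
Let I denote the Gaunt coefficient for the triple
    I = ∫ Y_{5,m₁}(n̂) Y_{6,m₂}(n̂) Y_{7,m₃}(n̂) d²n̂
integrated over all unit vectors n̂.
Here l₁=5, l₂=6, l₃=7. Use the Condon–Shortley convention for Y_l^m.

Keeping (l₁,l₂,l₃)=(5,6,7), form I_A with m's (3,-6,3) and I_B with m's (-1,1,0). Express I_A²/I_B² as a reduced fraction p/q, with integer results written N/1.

2475/128

Shared (l₁,l₂,l₃)=(5,6,7): N and (l;000)² cancel in I_A²/I_B².
A: Δ = 4!·6!·8!/19! = 1/174594420; Racah Σ t=0..0: t=0:+1/46448640 = 1/46448640; ⇒ 3j(5 6 7; 3 -6 3)² = 75/8398, sgn +1
B: Δ = 4!·6!·8!/19! = 1/174594420; Racah Σ t=0..4: t=0:+1/87091200 t=1:−1/1036800 t=2:+1/138240 t=3:−1/124416 t=4:+1/829440 = -1/1814400; ⇒ 3j(5 6 7; -1 1 0)² = 64/138567, sgn +1
I_A²/I_B² = (75/8398)/(64/138567) = 2475/128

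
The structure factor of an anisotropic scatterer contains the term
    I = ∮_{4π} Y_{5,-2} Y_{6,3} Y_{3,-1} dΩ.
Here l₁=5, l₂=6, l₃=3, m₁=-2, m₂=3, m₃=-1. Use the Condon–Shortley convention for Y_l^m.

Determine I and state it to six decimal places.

m-sum 0 ✓  L=14 even ✓  1≤3≤11 ✓
Π(2lᵢ+1) = 11×13×7 = 1001
triangle coeff Δ(5,6,3) = 1/675675
Σ_t [3,5]: t=3:−1/8640 t=4:+1/2304 t=5:−1/8640 = 7/34560
(3j)²=7/429 [(5 6 3; 0 0 0)], sign=-1
Σ_t [5,7]: t=5:−1/34560 t=6:+1/8640 t=7:−1/40320 = 1/16128
(3j)²=18/1001 [(5 6 3; -2 3 -1)], sign=+1
⇒ 4πI² = 42/143
I = (-1)√(42/143/(4π)) = -0.15288036

-0.152880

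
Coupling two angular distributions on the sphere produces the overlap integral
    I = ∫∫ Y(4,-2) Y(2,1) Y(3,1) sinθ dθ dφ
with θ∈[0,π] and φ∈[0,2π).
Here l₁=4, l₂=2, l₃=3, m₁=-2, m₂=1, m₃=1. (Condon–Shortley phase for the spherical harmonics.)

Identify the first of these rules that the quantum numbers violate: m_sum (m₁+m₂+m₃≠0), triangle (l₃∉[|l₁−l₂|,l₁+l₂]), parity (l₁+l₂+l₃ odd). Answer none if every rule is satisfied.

Σmᵢ = 0  ✓
l₃∈[|l₁−l₂|,l₁+l₂]=[2,6], have l₃=3  ✓
Σlᵢ = 9 ⇒ odd  ✗

parity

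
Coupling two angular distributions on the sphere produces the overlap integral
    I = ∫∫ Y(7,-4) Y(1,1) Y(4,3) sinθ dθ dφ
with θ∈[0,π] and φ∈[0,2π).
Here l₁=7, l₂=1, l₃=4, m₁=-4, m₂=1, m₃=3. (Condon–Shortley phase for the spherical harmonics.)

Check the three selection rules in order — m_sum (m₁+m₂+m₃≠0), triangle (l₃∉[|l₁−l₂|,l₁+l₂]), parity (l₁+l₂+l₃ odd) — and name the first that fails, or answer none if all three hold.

azimuthal sum: -4 + 1 + 3 = 0  ✓
6 ≤ 4 ≤ 8 (triangle on l)  ✗
L = 7 + 1 + 4 = 12 (even)

triangle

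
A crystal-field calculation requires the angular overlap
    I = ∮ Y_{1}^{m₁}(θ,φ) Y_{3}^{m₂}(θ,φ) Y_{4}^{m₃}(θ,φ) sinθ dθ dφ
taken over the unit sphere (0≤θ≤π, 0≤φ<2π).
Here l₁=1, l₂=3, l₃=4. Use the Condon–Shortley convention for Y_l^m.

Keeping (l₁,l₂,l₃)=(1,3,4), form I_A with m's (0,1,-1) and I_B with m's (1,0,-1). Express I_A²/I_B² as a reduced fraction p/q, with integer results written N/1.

Shared (l₁,l₂,l₃)=(1,3,4): N and (l;000)² cancel in I_A²/I_B².
A: Δ = 0!·2!·6!/9! = 1/252; Racah Σ t=0..0: t=0:+1/48 = 1/48; ⇒ 3j(1 3 4; 0 1 -1)² = 5/84, sgn -1
B: Δ = 0!·2!·6!/9! = 1/252; Racah Σ t=0..0: t=0:+1/72 = 1/72; ⇒ 3j(1 3 4; 1 0 -1)² = 5/126, sgn -1
I_A²/I_B² = (5/84)/(5/126) = 3/2

3/2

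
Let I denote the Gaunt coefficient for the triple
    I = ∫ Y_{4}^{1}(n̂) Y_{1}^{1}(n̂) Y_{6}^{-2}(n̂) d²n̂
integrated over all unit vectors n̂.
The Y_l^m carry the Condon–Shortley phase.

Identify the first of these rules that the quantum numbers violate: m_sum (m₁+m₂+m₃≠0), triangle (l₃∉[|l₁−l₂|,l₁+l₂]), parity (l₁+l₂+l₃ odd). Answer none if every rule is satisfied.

azimuthal sum: 1 + 1 − 2 = 0  ✓
3 ≤ 6 ≤ 5 (triangle on l)  ✗
L = 4 + 1 + 6 = 11 (odd)

triangle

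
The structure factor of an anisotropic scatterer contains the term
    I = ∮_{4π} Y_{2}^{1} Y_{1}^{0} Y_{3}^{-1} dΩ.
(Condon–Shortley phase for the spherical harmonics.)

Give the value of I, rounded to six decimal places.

Checks pass: Σm=0; 6 even; l₃=3∈[1,3].
(2·2+1)(2·1+1)(2·3+1) = 105
Δ: 0! 4! 2! / 7! → 1/105
sum: t=0:+1/4 = 1/4
3j²(2 1 3; 0 0 0) = Δ·Π!·Σ² = 3/35  (sign -1)
sum: t=0:+1/6 = 1/6
3j²(2 1 3; 1 0 -1) = Δ·Π!·Σ² = 8/105  (sign +1)
combine: 4πI² = 105·3/35·8/105 = 24/35
take √, sign -1: I = -0.23359668

-0.233597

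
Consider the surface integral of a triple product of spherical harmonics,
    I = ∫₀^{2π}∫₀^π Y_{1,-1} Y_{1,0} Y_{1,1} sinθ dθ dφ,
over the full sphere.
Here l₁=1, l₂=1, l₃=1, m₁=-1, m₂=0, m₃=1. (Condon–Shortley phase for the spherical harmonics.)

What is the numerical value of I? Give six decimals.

0.000000

l₁+l₂+l₃=3 is odd: 3j(l;000)=0 ⇒ I=0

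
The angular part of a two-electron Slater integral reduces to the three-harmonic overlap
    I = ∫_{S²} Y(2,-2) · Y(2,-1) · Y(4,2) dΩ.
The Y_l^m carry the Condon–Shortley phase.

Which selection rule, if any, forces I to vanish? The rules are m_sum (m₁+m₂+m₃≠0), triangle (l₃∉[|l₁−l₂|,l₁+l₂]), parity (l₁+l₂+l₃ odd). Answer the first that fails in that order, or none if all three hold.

azimuthal sum: -2 − 1 + 2 = -1  ✗
0 ≤ 4 ≤ 4 (triangle on l)
L = 2 + 2 + 4 = 8 (even)

m_sum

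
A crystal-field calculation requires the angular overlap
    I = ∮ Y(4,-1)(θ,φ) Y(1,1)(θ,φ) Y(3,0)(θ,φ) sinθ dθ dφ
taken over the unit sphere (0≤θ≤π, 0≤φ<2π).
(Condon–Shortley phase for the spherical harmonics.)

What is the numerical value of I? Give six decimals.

Checks pass: Σm=0; 8 even; l₃=3∈[3,5].
(2·4+1)(2·1+1)(2·3+1) = 189
Δ: 2! 6! 0! / 9! → 1/252
sum: t=1:−1/36 = -1/36
3j²(4 1 3; 0 0 0) = Δ·Π!·Σ² = 4/63  (sign +1)
sum: t=2:+1/72 = 1/72
3j²(4 1 3; -1 1 0) = Δ·Π!·Σ² = 5/126  (sign -1)
combine: 4πI² = 189·4/63·5/126 = 10/21
take √, sign -1: I = -0.19466390

-0.194664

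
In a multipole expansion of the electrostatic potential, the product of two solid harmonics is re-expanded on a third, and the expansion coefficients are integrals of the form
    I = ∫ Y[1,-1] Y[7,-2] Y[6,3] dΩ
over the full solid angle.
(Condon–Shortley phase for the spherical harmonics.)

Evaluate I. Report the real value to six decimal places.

0.110647

Checks pass: Σm=0; 14 even; l₃=6∈[6,8].
(2·1+1)(2·7+1)(2·6+1) = 585
Δ: 2! 0! 12! / 15! → 1/1365
sum: t=1:−1/518400 = -1/518400
3j²(1 7 6; 0 0 0) = Δ·Π!·Σ² = 7/195  (sign -1)
sum: t=2:+1/4354560 = 1/4354560
3j²(1 7 6; -1 -2 3) = Δ·Π!·Σ² = 2/273  (sign -1)
combine: 4πI² = 585·7/195·2/273 = 2/13
take √, sign +1: I = 0.11064668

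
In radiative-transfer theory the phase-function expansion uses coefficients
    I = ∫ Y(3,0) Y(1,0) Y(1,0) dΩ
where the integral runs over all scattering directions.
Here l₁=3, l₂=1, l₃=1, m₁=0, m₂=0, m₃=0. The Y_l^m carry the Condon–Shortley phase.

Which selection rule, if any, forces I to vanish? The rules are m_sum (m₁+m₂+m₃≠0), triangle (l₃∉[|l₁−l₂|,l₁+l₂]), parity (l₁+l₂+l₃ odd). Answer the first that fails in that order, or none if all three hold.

m₁+m₂+m₃ = 0 + 0 + 0 = 0  ✓
triangle: |3−1|=2 ≤ l₃=1 ≤ 3+1=4  ✗
parity: l₁+l₂+l₃ = 5 is odd

triangle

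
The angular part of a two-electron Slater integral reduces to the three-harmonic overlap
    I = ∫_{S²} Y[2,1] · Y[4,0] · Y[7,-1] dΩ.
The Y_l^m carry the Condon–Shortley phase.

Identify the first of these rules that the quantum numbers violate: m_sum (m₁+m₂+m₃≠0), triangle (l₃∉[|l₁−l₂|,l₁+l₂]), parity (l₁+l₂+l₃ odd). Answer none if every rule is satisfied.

triangle

azimuthal sum: 1 + 0 − 1 = 0  ✓
2 ≤ 7 ≤ 6 (triangle on l)  ✗
L = 2 + 4 + 7 = 13 (odd)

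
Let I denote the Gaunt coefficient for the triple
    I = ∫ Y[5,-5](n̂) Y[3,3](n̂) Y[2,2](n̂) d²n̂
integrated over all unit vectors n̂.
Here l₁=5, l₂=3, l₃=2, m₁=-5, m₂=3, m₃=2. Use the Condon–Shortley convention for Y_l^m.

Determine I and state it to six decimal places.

Rules hold: Σm=0, L=10 even, 2≤2≤8.
N = 11·7·5 = 385
Δ = 6!·4!·0!/11! = 1/2310
Racah Σ t=3..3: t=3:−1/144 = -1/144
⇒ 3j(5 3 2; 0 0 0)² = 10/231, sgn -1
Racah Σ t=6..6: t=6:+1/17280 = 1/17280
⇒ 3j(5 3 2; -5 3 2)² = 1/11, sgn +1
4πI² = N·(3j₀)²·(3jₘ)² = 50/33
I = -1·√(1.51515/4π) = -0.34723469

-0.347235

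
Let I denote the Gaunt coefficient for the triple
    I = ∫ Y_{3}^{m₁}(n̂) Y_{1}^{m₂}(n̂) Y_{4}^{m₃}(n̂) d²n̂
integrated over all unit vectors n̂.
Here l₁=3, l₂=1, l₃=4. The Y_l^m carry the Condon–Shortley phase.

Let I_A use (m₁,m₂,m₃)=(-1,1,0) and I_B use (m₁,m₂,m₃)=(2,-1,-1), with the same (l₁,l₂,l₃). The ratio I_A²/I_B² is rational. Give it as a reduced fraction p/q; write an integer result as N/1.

Same 3,1,4: normalisation and zero-m 3j drop out of the ratio.
A: Δ: 0! 6! 2! / 9! → 1/252; sum: t=0:+1/96 = 1/96; 3j²(3 1 4; -1 1 0) = Δ·Π!·Σ² = 1/42  (sign +1)
B: Δ: 0! 6! 2! / 9! → 1/252; sum: t=0:+1/240 = 1/240; 3j²(3 1 4; 2 -1 -1) = Δ·Π!·Σ² = 1/84  (sign -1)
I_A²/I_B² = (1/42)/(1/84) = 2/1

2/1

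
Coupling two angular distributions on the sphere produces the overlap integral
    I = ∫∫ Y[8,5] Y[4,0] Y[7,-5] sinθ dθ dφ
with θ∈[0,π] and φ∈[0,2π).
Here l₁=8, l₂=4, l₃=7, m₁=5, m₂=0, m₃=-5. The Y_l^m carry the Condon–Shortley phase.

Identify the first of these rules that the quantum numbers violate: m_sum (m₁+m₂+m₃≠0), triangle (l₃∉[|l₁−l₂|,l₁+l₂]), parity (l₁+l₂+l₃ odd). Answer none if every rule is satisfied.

parity

Σmᵢ = 0  ✓
l₃∈[|l₁−l₂|,l₁+l₂]=[4,12], have l₃=7  ✓
Σlᵢ = 19 ⇒ odd  ✗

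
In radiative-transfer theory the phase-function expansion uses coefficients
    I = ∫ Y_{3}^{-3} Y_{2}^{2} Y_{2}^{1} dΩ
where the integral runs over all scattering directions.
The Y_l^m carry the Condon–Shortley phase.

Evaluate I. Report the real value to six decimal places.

0.000000

L=7 odd ⇒ parity kills the (l;000) factor ⇒ I = 0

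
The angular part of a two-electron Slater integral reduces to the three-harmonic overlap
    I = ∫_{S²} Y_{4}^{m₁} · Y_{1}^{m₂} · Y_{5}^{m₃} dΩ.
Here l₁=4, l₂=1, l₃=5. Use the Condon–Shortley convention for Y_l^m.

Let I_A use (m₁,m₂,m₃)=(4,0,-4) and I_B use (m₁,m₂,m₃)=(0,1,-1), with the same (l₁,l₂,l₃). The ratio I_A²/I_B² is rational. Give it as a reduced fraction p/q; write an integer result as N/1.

3/5

Shared (l₁,l₂,l₃)=(4,1,5): N and (l;000)² cancel in I_A²/I_B².
A: Δ = 0!·8!·2!/11! = 1/495; Racah Σ t=0..0: t=0:+1/40320 = 1/40320; ⇒ 3j(4 1 5; 4 0 -4)² = 1/55, sgn -1
B: Δ = 0!·8!·2!/11! = 1/495; Racah Σ t=0..0: t=0:+1/1152 = 1/1152; ⇒ 3j(4 1 5; 0 1 -1)² = 1/33, sgn +1
I_A²/I_B² = (1/55)/(1/33) = 3/5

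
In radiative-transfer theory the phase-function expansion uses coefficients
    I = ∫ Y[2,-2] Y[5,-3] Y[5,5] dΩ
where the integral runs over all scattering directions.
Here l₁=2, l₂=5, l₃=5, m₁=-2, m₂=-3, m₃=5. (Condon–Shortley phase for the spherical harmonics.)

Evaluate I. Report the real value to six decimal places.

Checks pass: Σm=0; 12 even; l₃=5∈[3,7].
(2·2+1)(2·5+1)(2·5+1) = 605
Δ: 2! 2! 8! / 13! → 1/38610
sum: t=0:+1/2880 t=1:−1/576 t=2:+1/2880 = -1/960
3j²(2 5 5; 0 0 0) = Δ·Π!·Σ² = 10/429  (sign +1)
sum: t=2:+1/161280 = 1/161280
3j²(2 5 5; -2 -3 5) = Δ·Π!·Σ² = 1/143  (sign +1)
combine: 4πI² = 605·10/429·1/143 = 50/507
take √, sign +1: I = 0.08858824

0.088588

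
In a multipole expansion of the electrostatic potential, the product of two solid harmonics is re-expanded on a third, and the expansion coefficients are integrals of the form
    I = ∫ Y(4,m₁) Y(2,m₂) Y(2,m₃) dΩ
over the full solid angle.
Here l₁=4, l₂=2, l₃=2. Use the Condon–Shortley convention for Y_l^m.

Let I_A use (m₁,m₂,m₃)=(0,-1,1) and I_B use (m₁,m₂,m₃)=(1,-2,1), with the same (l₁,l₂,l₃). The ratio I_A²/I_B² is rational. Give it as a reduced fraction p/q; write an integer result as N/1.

16/5

l's match ⇒ only the (l;m) 3-j factors differ between A and B.
A: triangle coeff Δ(4,2,2) = 1/630; Σ_t [1,1]: t=1:−1/36 = -1/36; (3j)²=8/315 [(4 2 2; 0 -1 1)], sign=+1
B: triangle coeff Δ(4,2,2) = 1/630; Σ_t [0,0]: t=0:+1/144 = 1/144; (3j)²=1/126 [(4 2 2; 1 -2 1)], sign=-1
I_A²/I_B² = (8/315)/(1/126) = 16/5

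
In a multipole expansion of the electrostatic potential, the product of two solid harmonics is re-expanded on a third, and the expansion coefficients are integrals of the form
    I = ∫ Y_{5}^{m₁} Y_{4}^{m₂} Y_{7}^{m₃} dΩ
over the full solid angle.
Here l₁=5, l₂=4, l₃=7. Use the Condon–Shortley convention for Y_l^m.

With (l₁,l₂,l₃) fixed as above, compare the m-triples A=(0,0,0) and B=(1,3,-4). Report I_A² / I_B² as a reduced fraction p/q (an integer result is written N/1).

400/99

Same 5,4,7: normalisation and zero-m 3j drop out of the ratio.
A: Δ: 2! 8! 6! / 17! → 1/6126120; sum: t=0:+1/69120 t=1:−1/20736 t=2:+1/69120 = -1/51840; 3j²(5 4 7; 0 0 0) = Δ·Π!·Σ² = 280/21879  (sign +1)
B: Δ: 2! 8! 6! / 17! → 1/6126120; sum: t=1:−1/518400 t=2:+1/345600 = 1/1036800; 3j²(5 4 7; 1 3 -4) = Δ·Π!·Σ² = 7/2210  (sign -1)
I_A²/I_B² = (280/21879)/(7/2210) = 400/99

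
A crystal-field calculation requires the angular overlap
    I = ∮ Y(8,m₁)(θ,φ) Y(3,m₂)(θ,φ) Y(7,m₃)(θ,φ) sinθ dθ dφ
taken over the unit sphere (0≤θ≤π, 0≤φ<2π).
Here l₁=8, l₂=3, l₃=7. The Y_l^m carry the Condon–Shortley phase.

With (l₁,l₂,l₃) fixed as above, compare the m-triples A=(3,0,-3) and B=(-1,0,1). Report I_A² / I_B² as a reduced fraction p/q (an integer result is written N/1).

495/5887

Shared (l₁,l₂,l₃)=(8,3,7): N and (l;000)² cancel in I_A²/I_B².
A: Δ = 4!·12!·2!/19! = 1/5290740; Racah Σ t=1..3: t=1:−1/11612160 t=2:+1/8709120 t=3:−1/87091200 = 1/58060800; ⇒ 3j(8 3 7; 3 0 -3)² = 99/117572, sgn +1
B: Δ = 4!·12!·2!/19! = 1/5290740; Racah Σ t=1..3: t=1:−1/11612160 t=2:+1/2419200 t=3:−1/6220800 = 29/174182400; ⇒ 3j(8 3 7; -1 0 1)² = 841/83980, sgn +1
I_A²/I_B² = (99/117572)/(841/83980) = 495/5887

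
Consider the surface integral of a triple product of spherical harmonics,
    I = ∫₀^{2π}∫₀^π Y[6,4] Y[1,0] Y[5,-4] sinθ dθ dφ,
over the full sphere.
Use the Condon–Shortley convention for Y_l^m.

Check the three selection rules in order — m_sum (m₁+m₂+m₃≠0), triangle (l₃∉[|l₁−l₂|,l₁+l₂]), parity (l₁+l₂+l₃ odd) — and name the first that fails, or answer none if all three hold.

Σmᵢ = 0  ✓
l₃∈[|l₁−l₂|,l₁+l₂]=[5,7], have l₃=5  ✓
Σlᵢ = 12 ⇒ even  ✓

none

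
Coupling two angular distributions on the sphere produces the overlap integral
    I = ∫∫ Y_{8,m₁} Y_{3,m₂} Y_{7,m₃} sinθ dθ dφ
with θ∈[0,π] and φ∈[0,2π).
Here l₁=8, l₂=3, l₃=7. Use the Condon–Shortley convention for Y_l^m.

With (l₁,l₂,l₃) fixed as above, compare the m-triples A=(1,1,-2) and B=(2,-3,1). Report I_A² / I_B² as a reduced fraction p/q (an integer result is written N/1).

Shared (l₁,l₂,l₃)=(8,3,7): N and (l;000)² cancel in I_A²/I_B².
A: Δ = 4!·12!·2!/19! = 1/5290740; Racah Σ t=2..4: t=2:+1/4838400 t=3:−1/5806080 t=4:+1/104509440 = 23/522547200; ⇒ 3j(8 3 7; 1 1 -2)² = 529/377910, sgn -1
B: Δ = 4!·12!·2!/19! = 1/5290740; Racah Σ t=0..0: t=0:+1/24883200 = 1/24883200; ⇒ 3j(8 3 7; 2 -3 1)² = 70/4199, sgn +1
I_A²/I_B² = (529/377910)/(70/4199) = 529/6300

529/6300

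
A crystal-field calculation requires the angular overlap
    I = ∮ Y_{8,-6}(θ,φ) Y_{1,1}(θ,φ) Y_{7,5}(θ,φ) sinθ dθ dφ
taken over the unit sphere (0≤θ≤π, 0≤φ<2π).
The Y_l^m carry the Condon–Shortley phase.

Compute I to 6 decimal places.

0.291881

Checks pass: Σm=0; 16 even; l₃=7∈[7,9].
(2·8+1)(2·1+1)(2·7+1) = 765
Δ: 2! 14! 0! / 17! → 1/2040
sum: t=1:−1/25401600 = -1/25401600
3j²(8 1 7; 0 0 0) = Δ·Π!·Σ² = 8/255  (sign +1)
sum: t=2:+1/1916006400 = 1/1916006400
3j²(8 1 7; -6 1 5) = Δ·Π!·Σ² = 91/2040  (sign +1)
combine: 4πI² = 765·8/255·91/2040 = 91/85
take √, sign +1: I = 0.29188132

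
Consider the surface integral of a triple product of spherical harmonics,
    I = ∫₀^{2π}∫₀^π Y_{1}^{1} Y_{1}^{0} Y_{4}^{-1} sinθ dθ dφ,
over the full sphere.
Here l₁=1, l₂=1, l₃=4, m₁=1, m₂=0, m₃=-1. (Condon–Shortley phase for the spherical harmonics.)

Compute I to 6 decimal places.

0.000000

triangle: need 0≤l₃≤2, have 4; I=0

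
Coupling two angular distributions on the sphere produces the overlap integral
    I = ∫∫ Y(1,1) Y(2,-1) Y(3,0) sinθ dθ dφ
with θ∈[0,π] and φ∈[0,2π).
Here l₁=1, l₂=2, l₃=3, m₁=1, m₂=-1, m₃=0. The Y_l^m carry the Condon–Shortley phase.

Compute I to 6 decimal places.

0.143048

m-sum 0 ✓  L=6 even ✓  1≤3≤3 ✓
Π(2lᵢ+1) = 3×5×7 = 105
triangle coeff Δ(1,2,3) = 1/105
Σ_t [0,0]: t=0:+1/4 = 1/4
(3j)²=3/35 [(1 2 3; 0 0 0)], sign=-1
Σ_t [0,0]: t=0:+1/12 = 1/12
(3j)²=1/35 [(1 2 3; 1 -1 0)], sign=-1
⇒ 4πI² = 9/35
I = (+1)√(9/35/(4π)) = 0.14304817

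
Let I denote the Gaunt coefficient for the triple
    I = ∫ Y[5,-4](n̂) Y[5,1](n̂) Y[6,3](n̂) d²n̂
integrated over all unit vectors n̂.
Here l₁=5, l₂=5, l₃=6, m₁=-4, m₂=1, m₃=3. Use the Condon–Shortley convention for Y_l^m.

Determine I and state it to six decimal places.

m-sum 0 ✓  L=16 even ✓  0≤6≤10 ✓
Π(2lᵢ+1) = 11×11×13 = 1573
triangle coeff Δ(5,5,6) = 1/28588560
Σ_t [0,4]: t=0:+1/345600 t=1:−1/13824 t=2:+1/5184 t=3:−1/13824 t=4:+1/345600 = 7/129600
(3j)²=80/7293 [(5 5 6; 0 0 0)], sign=+1
Σ_t [3,4]: t=3:−1/155520 t=4:+1/138240 = 1/1244160
(3j)²=3/9724 [(5 5 6; -4 1 3)], sign=-1
⇒ 4πI² = 20/3757
I = (-1)√(20/3757/(4π)) = -0.02058209

-0.020582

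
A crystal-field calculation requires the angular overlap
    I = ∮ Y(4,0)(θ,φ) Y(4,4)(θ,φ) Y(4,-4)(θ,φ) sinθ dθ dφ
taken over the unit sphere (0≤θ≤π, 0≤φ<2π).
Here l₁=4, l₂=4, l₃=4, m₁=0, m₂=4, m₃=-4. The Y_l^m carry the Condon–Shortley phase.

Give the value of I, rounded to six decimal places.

Checks pass: Σm=0; 12 even; l₃=4∈[0,8].
(2·4+1)(2·4+1)(2·4+1) = 729
Δ: 4! 4! 4! / 13! → 1/450450
sum: t=0:+1/13824 t=1:−1/216 t=2:+1/64 t=3:−1/216 t=4:+1/13824 = 5/768
3j²(4 4 4; 0 0 0) = Δ·Π!·Σ² = 18/1001  (sign +1)
sum: t=4:+1/13824 = 1/13824
3j²(4 4 4; 0 4 -4) = Δ·Π!·Σ² = 14/1287  (sign +1)
combine: 4πI² = 729·18/1001·14/1287 = 2916/20449
take √, sign +1: I = 0.10652531

0.106525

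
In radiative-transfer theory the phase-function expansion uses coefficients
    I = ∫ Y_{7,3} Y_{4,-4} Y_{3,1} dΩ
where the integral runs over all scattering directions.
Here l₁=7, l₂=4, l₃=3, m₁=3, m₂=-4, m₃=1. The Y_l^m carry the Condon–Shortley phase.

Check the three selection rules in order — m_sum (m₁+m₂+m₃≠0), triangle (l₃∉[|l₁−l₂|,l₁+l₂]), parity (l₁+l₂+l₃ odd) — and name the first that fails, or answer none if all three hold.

Σmᵢ = 0  ✓
l₃∈[|l₁−l₂|,l₁+l₂]=[3,11], have l₃=3  ✓
Σlᵢ = 14 ⇒ even  ✓

none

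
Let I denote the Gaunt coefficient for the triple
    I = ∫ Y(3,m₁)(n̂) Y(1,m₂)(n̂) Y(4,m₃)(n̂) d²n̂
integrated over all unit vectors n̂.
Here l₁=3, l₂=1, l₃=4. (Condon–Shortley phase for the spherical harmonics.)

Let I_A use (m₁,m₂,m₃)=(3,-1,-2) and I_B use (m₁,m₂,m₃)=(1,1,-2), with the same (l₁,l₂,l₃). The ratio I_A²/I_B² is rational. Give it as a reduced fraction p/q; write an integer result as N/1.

1/15

l's match ⇒ only the (l;m) 3-j factors differ between A and B.
A: triangle coeff Δ(3,1,4) = 1/252; Σ_t [0,0]: t=0:+1/1440 = 1/1440; (3j)²=1/252 [(3 1 4; 3 -1 -2)], sign=+1
B: triangle coeff Δ(3,1,4) = 1/252; Σ_t [0,0]: t=0:+1/96 = 1/96; (3j)²=5/84 [(3 1 4; 1 1 -2)], sign=+1
I_A²/I_B² = (1/252)/(5/84) = 1/15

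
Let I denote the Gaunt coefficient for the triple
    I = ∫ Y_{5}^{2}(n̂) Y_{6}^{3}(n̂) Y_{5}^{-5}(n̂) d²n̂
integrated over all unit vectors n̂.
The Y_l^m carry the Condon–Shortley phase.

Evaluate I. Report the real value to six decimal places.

-0.172202

Checks pass: Σm=0; 16 even; l₃=5∈[1,11].
(2·5+1)(2·6+1)(2·5+1) = 1573
Δ: 6! 4! 6! / 17! → 1/28588560
sum: t=1:−1/345600 t=2:+1/13824 t=3:−1/5184 t=4:+1/13824 t=5:−1/345600 = -7/129600
3j²(5 6 5; 0 0 0) = Δ·Π!·Σ² = 80/7293  (sign +1)
sum: t=3:−1/622080 = -1/622080
3j²(5 6 5; 2 3 -5) = Δ·Π!·Σ² = 105/4862  (sign -1)
combine: 4πI² = 1573·80/7293·105/4862 = 1400/3757
take √, sign -1: I = -0.17220212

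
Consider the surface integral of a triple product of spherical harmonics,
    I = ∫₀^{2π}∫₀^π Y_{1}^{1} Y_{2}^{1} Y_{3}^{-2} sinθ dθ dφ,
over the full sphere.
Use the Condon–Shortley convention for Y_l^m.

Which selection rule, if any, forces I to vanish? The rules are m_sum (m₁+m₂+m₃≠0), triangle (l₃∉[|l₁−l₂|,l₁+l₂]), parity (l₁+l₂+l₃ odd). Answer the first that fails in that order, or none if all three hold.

Σmᵢ = 0  ✓
l₃∈[|l₁−l₂|,l₁+l₂]=[1,3], have l₃=3  ✓
Σlᵢ = 6 ⇒ even  ✓

none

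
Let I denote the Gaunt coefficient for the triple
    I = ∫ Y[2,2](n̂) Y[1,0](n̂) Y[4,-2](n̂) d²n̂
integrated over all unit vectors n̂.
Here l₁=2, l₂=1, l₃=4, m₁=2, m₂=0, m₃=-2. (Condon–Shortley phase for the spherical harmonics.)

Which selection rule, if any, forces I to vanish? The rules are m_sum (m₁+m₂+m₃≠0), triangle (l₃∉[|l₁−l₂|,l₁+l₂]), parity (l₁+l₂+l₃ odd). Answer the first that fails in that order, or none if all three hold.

triangle

Σmᵢ = 0  ✓
l₃∈[|l₁−l₂|,l₁+l₂]=[1,3], have l₃=4  ✗
Σlᵢ = 7 ⇒ odd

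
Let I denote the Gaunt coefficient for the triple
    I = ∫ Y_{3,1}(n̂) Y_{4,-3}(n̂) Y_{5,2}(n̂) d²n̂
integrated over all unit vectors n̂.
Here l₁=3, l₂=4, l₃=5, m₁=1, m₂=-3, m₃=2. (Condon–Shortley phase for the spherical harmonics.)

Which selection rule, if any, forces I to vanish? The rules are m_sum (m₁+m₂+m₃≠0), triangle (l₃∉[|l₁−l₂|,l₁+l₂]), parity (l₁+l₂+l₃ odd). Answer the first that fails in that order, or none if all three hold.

azimuthal sum: 1 − 3 + 2 = 0  ✓
1 ≤ 5 ≤ 7 (triangle on l)  ✓
L = 3 + 4 + 5 = 12 (even)  ✓

none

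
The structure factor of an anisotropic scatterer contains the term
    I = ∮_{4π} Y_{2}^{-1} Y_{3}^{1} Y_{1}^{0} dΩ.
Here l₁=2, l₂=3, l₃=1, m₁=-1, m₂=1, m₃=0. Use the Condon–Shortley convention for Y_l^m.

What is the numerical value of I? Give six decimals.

-0.233597

Rules hold: Σm=0, L=6 even, 1≤1≤5.
N = 5·7·3 = 105
Δ = 4!·0!·2!/7! = 1/105
Racah Σ t=2..2: t=2:+1/4 = 1/4
⇒ 3j(2 3 1; 0 0 0)² = 3/35, sgn -1
Racah Σ t=3..3: t=3:−1/6 = -1/6
⇒ 3j(2 3 1; -1 1 0)² = 8/105, sgn +1
4πI² = N·(3j₀)²·(3jₘ)² = 24/35
I = -1·√(0.685714/4π) = -0.23359668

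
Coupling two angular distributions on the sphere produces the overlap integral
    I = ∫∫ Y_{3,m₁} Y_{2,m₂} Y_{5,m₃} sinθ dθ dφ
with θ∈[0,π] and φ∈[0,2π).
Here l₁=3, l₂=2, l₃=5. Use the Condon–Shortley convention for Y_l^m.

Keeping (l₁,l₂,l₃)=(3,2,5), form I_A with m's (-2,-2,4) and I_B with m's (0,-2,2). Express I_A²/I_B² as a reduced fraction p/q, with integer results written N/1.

18/5

Same 3,2,5: normalisation and zero-m 3j drop out of the ratio.
A: Δ: 0! 6! 4! / 11! → 1/2310; sum: t=0:+1/2880 = 1/2880; 3j²(3 2 5; -2 -2 4) = Δ·Π!·Σ² = 3/55  (sign -1)
B: Δ: 0! 6! 4! / 11! → 1/2310; sum: t=0:+1/864 = 1/864; 3j²(3 2 5; 0 -2 2) = Δ·Π!·Σ² = 1/66  (sign -1)
I_A²/I_B² = (3/55)/(1/66) = 18/5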